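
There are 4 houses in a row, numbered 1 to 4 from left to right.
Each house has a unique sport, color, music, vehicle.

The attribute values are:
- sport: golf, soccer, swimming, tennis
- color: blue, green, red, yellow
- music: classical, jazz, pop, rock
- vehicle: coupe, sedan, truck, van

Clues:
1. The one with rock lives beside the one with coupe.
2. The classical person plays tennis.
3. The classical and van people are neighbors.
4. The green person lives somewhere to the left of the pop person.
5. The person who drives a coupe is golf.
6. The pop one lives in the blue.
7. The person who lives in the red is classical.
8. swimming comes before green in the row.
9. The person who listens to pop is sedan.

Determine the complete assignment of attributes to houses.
Solution:

House | Sport | Color | Music | Vehicle
---------------------------------------
  1   | tennis | red | classical | truck
  2   | swimming | yellow | rock | van
  3   | golf | green | jazz | coupe
  4   | soccer | blue | pop | sedan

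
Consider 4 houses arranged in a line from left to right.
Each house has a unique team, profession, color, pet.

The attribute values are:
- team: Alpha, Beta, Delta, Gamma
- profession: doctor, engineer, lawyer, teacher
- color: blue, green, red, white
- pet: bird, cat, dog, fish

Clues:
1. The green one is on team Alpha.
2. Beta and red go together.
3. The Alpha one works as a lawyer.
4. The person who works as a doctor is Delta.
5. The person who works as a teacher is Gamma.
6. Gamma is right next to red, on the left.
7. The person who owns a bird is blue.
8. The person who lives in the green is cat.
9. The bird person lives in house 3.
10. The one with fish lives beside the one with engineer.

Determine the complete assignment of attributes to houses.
Solution:

House | Team | Profession | Color | Pet
---------------------------------------
  1   | Gamma | teacher | white | fish
  2   | Beta | engineer | red | dog
  3   | Delta | doctor | blue | bird
  4   | Alpha | lawyer | green | cat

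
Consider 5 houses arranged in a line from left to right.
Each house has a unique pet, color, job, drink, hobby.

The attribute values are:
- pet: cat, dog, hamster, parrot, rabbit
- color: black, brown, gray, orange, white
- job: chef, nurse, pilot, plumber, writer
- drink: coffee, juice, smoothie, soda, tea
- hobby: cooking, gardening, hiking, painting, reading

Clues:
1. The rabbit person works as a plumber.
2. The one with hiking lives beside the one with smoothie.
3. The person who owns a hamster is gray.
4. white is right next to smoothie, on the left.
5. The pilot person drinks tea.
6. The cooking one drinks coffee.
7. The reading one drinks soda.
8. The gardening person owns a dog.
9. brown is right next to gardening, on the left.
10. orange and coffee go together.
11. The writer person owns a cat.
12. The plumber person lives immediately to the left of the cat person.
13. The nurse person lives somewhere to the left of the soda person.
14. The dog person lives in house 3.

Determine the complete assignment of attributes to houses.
Solution:

House | Pet | Color | Job | Drink | Hobby
-----------------------------------------
  1   | rabbit | white | plumber | juice | hiking
  2   | cat | brown | writer | smoothie | painting
  3   | dog | black | pilot | tea | gardening
  4   | parrot | orange | nurse | coffee | cooking
  5   | hamster | gray | chef | soda | reading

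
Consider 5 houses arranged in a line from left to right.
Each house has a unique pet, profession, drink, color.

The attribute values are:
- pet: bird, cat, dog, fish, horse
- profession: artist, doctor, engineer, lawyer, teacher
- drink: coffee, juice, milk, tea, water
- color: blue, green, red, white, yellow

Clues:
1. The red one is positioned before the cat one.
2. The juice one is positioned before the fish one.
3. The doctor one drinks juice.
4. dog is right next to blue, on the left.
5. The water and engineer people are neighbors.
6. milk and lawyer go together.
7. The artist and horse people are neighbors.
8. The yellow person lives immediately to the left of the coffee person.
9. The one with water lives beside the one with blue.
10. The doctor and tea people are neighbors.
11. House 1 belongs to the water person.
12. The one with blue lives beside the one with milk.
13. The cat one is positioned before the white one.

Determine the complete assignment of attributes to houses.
Solution:

House | Pet | Profession | Drink | Color
----------------------------------------
  1   | dog | artist | water | yellow
  2   | horse | engineer | coffee | blue
  3   | bird | lawyer | milk | red
  4   | cat | doctor | juice | green
  5   | fish | teacher | tea | white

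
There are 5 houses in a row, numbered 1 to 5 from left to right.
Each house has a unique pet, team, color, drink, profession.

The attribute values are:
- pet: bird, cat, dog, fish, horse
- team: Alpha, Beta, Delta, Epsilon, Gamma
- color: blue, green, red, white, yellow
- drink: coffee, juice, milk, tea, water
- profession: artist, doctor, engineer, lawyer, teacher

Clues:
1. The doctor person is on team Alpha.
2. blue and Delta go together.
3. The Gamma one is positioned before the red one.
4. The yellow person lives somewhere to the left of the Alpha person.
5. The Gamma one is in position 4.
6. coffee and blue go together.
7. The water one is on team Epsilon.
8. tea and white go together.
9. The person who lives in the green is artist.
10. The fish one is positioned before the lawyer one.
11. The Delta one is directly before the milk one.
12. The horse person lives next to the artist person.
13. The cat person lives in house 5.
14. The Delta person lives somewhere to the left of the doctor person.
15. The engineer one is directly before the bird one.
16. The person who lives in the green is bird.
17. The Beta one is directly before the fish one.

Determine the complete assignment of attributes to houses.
Solution:

House | Pet | Team | Color | Drink | Profession
-----------------------------------------------
  1   | horse | Delta | blue | coffee | engineer
  2   | bird | Beta | green | milk | artist
  3   | fish | Epsilon | yellow | water | teacher
  4   | dog | Gamma | white | tea | lawyer
  5   | cat | Alpha | red | juice | doctor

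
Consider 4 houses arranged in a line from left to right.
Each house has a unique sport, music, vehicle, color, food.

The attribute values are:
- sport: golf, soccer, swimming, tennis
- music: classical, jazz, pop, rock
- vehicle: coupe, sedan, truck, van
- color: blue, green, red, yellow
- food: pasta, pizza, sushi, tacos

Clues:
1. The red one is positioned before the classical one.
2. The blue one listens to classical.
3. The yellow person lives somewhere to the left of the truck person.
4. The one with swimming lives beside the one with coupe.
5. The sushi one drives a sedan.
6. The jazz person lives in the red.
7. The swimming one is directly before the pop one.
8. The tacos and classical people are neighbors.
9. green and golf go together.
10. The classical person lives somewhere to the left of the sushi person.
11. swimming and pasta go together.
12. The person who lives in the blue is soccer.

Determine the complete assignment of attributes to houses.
Solution:

House | Sport | Music | Vehicle | Color | Food
----------------------------------------------
  1   | swimming | jazz | van | red | pasta
  2   | tennis | pop | coupe | yellow | tacos
  3   | soccer | classical | truck | blue | pizza
  4   | golf | rock | sedan | green | sushi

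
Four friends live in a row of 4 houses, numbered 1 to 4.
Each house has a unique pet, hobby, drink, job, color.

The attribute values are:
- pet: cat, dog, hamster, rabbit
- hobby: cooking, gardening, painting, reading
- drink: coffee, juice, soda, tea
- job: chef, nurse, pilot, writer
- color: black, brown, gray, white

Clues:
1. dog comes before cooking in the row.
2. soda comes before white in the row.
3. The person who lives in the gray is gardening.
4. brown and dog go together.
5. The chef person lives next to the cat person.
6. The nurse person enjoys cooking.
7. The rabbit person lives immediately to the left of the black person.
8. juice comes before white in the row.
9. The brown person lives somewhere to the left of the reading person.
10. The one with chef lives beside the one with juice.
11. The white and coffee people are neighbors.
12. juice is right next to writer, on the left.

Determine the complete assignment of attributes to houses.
Solution:

House | Pet | Hobby | Drink | Job | Color
-----------------------------------------
  1   | dog | painting | soda | chef | brown
  2   | cat | gardening | juice | pilot | gray
  3   | rabbit | reading | tea | writer | white
  4   | hamster | cooking | coffee | nurse | black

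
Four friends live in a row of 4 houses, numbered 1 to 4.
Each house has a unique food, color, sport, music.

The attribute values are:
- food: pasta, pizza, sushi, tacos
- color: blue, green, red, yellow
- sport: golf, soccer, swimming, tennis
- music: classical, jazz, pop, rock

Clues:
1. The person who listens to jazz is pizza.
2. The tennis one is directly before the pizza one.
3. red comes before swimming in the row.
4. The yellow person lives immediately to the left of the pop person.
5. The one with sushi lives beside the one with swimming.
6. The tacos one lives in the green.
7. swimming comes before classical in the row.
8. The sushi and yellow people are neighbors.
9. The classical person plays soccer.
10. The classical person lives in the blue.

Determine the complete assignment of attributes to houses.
Solution:

House | Food | Color | Sport | Music
------------------------------------
  1   | sushi | red | tennis | rock
  2   | pizza | yellow | swimming | jazz
  3   | tacos | green | golf | pop
  4   | pasta | blue | soccer | classical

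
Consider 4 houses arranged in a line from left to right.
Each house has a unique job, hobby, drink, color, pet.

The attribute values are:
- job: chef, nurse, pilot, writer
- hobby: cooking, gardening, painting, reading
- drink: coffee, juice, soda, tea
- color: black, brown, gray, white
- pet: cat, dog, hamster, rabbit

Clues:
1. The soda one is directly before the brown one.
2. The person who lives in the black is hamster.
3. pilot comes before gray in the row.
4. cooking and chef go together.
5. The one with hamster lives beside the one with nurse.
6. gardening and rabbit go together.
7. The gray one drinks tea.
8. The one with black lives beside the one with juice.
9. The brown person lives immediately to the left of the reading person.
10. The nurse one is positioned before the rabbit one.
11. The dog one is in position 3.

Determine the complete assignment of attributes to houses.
Solution:

House | Job | Hobby | Drink | Color | Pet
-----------------------------------------
  1   | chef | cooking | soda | black | hamster
  2   | nurse | painting | juice | brown | cat
  3   | pilot | reading | coffee | white | dog
  4   | writer | gardening | tea | gray | rabbit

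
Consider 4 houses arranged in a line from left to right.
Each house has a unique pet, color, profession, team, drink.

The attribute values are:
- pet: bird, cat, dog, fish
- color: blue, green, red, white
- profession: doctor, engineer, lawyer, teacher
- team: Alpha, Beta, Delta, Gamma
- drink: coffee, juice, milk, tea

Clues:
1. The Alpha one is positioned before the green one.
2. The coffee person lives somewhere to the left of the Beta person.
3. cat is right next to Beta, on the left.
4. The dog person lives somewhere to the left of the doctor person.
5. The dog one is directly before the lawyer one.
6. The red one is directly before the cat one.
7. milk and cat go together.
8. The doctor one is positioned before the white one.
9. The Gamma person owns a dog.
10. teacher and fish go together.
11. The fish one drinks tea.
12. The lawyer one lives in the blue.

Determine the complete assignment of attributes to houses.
Solution:

House | Pet | Color | Profession | Team | Drink
-----------------------------------------------
  1   | dog | red | engineer | Gamma | coffee
  2   | cat | blue | lawyer | Alpha | milk
  3   | bird | green | doctor | Beta | juice
  4   | fish | white | teacher | Delta | tea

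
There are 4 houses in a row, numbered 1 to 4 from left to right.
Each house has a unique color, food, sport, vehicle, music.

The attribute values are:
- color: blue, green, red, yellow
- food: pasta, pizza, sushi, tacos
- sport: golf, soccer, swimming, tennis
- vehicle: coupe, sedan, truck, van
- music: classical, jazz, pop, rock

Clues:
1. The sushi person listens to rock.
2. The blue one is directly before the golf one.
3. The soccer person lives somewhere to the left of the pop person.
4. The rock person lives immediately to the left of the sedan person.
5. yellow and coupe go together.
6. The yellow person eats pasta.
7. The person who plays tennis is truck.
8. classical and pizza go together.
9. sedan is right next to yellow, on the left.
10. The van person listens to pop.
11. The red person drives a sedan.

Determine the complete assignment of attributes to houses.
Solution:

House | Color | Food | Sport | Vehicle | Music
----------------------------------------------
  1   | blue | sushi | tennis | truck | rock
  2   | red | pizza | golf | sedan | classical
  3   | yellow | pasta | soccer | coupe | jazz
  4   | green | tacos | swimming | van | pop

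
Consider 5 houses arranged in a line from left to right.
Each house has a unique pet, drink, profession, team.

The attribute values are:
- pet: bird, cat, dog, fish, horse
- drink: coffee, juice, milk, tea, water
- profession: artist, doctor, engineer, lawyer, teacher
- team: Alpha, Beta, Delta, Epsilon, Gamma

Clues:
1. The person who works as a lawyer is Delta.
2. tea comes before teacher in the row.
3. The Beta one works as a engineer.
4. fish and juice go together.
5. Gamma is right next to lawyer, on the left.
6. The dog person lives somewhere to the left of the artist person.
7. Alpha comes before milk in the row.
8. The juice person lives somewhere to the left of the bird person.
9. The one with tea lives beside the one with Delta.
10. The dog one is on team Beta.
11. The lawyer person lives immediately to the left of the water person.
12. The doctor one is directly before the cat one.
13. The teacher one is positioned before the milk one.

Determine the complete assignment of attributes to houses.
Solution:

House | Pet | Drink | Profession | Team
---------------------------------------
  1   | horse | tea | doctor | Gamma
  2   | cat | coffee | lawyer | Delta
  3   | dog | water | engineer | Beta
  4   | fish | juice | teacher | Alpha
  5   | bird | milk | artist | Epsilon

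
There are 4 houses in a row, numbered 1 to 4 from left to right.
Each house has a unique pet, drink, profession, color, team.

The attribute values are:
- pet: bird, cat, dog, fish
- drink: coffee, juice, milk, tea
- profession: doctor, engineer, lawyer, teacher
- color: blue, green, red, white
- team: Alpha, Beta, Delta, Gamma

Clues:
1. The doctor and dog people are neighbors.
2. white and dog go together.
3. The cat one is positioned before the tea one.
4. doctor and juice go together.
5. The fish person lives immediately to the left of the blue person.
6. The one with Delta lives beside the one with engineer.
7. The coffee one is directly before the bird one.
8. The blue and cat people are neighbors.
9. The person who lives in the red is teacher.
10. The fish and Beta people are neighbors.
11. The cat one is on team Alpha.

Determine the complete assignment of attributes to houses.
Solution:

House | Pet | Drink | Profession | Color | Team
-----------------------------------------------
  1   | fish | coffee | teacher | red | Delta
  2   | bird | milk | engineer | blue | Beta
  3   | cat | juice | doctor | green | Alpha
  4   | dog | tea | lawyer | white | Gamma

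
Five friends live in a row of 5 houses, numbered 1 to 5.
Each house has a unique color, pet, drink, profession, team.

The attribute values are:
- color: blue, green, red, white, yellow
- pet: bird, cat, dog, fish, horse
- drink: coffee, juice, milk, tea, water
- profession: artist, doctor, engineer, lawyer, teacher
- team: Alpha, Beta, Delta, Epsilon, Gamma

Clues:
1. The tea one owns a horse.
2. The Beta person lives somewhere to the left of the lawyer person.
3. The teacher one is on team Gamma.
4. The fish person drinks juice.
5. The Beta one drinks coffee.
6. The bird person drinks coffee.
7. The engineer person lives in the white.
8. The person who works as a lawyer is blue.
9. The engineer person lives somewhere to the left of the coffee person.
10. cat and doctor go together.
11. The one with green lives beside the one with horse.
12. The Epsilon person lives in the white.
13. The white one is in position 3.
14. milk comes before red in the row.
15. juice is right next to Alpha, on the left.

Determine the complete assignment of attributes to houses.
Solution:

House | Color | Pet | Drink | Profession | Team
-----------------------------------------------
  1   | yellow | fish | juice | teacher | Gamma
  2   | green | cat | milk | doctor | Alpha
  3   | white | horse | tea | engineer | Epsilon
  4   | red | bird | coffee | artist | Beta
  5   | blue | dog | water | lawyer | Delta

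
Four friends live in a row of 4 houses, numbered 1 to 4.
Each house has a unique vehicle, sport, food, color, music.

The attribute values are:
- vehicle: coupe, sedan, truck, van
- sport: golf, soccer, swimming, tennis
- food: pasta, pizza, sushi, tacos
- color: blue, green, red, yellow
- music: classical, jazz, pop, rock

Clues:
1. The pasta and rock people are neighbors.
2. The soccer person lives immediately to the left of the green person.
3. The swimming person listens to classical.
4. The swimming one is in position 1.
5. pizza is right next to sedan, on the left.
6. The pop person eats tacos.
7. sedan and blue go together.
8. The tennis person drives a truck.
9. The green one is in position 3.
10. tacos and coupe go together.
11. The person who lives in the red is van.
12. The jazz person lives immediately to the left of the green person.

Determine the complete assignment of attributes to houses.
Solution:

House | Vehicle | Sport | Food | Color | Music
----------------------------------------------
  1   | van | swimming | pizza | red | classical
  2   | sedan | soccer | pasta | blue | jazz
  3   | truck | tennis | sushi | green | rock
  4   | coupe | golf | tacos | yellow | pop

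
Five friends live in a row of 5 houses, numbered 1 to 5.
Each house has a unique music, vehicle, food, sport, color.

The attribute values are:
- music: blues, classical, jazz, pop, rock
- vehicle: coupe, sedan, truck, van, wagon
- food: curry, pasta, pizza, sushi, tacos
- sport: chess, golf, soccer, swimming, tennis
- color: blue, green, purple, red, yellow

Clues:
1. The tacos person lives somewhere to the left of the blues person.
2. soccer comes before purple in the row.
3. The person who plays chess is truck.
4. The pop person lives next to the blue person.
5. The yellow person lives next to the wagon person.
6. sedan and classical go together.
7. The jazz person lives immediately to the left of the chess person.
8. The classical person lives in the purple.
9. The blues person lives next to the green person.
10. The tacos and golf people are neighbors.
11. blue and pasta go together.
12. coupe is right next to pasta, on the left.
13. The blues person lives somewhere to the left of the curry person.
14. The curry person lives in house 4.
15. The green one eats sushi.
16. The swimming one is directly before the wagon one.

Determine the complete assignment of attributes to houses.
Solution:

House | Music | Vehicle | Food | Sport | Color
----------------------------------------------
  1   | pop | coupe | tacos | swimming | yellow
  2   | blues | wagon | pasta | golf | blue
  3   | jazz | van | sushi | soccer | green
  4   | rock | truck | curry | chess | red
  5   | classical | sedan | pizza | tennis | purple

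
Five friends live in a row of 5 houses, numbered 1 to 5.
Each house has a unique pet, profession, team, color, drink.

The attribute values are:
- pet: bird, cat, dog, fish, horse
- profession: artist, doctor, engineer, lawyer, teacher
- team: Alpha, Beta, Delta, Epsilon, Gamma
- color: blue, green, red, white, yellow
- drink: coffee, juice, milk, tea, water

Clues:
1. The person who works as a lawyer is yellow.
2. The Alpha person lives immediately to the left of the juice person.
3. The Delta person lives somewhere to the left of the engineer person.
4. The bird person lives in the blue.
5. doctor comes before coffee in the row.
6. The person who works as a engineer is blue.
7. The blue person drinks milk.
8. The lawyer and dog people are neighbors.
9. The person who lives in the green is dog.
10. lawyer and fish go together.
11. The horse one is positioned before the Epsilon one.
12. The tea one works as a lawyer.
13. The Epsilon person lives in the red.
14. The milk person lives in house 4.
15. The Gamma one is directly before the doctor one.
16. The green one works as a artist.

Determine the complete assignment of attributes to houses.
Solution:

House | Pet | Profession | Team | Color | Drink
-----------------------------------------------
  1   | fish | lawyer | Alpha | yellow | tea
  2   | dog | artist | Gamma | green | juice
  3   | horse | doctor | Delta | white | water
  4   | bird | engineer | Beta | blue | milk
  5   | cat | teacher | Epsilon | red | coffee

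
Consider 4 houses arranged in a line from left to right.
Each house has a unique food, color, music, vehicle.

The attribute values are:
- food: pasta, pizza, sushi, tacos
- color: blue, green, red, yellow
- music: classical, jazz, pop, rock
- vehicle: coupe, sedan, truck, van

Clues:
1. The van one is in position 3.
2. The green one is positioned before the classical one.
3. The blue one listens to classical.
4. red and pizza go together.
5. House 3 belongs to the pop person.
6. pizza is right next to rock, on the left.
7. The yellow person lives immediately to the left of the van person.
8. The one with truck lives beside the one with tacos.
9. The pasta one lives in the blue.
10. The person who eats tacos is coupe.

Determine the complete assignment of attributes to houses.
Solution:

House | Food | Color | Music | Vehicle
--------------------------------------
  1   | pizza | red | jazz | truck
  2   | tacos | yellow | rock | coupe
  3   | sushi | green | pop | van
  4   | pasta | blue | classical | sedan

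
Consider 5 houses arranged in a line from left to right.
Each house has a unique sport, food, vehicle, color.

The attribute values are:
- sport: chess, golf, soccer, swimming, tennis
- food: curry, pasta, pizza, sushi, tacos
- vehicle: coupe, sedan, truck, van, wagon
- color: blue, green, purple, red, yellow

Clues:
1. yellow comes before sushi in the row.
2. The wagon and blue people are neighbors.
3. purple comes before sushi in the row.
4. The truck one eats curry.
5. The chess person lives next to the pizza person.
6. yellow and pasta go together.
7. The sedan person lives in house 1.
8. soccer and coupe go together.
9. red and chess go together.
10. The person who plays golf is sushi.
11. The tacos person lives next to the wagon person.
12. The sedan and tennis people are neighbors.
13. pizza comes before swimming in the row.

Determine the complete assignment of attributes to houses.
Solution:

House | Sport | Food | Vehicle | Color
--------------------------------------
  1   | chess | tacos | sedan | red
  2   | tennis | pizza | wagon | purple
  3   | swimming | curry | truck | blue
  4   | soccer | pasta | coupe | yellow
  5   | golf | sushi | van | green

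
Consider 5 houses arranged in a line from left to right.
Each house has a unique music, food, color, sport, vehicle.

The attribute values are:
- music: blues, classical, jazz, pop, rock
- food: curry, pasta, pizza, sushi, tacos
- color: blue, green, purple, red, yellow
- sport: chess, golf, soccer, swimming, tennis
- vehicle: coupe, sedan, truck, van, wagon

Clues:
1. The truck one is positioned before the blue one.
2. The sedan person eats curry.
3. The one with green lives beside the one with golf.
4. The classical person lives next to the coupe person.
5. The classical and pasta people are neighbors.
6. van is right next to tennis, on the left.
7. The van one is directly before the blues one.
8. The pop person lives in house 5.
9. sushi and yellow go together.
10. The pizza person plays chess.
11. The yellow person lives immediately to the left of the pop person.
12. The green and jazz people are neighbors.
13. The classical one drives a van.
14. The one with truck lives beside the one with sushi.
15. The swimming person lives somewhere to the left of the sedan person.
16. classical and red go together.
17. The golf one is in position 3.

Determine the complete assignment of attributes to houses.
Solution:

House | Music | Food | Color | Sport | Vehicle
----------------------------------------------
  1   | classical | pizza | red | chess | van
  2   | blues | pasta | green | tennis | coupe
  3   | jazz | tacos | purple | golf | truck
  4   | rock | sushi | yellow | swimming | wagon
  5   | pop | curry | blue | soccer | sedan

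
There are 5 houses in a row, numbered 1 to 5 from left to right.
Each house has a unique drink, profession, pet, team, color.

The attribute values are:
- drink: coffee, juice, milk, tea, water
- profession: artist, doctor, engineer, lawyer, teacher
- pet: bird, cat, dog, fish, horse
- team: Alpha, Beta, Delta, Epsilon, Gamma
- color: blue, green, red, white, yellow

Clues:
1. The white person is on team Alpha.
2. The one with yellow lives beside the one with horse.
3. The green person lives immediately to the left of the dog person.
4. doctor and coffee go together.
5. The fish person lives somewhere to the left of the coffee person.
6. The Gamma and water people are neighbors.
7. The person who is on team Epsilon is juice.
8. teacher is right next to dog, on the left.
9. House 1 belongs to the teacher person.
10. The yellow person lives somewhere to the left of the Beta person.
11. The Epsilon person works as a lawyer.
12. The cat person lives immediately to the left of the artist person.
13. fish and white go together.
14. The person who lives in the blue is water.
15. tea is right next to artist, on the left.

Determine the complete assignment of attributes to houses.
Solution:

House | Drink | Profession | Pet | Team | Color
-----------------------------------------------
  1   | tea | teacher | cat | Gamma | green
  2   | water | artist | dog | Delta | blue
  3   | milk | engineer | fish | Alpha | white
  4   | juice | lawyer | bird | Epsilon | yellow
  5   | coffee | doctor | horse | Beta | red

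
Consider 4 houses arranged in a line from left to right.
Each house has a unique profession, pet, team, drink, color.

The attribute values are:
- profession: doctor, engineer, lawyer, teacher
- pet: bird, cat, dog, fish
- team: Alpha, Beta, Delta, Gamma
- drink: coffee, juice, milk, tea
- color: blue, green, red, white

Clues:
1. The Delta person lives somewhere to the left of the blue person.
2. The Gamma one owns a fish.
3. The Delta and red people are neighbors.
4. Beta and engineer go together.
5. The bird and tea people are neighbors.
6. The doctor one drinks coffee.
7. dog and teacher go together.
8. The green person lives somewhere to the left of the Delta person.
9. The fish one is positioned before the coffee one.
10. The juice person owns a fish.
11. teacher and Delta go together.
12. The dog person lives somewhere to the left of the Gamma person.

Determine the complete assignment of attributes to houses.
Solution:

House | Profession | Pet | Team | Drink | Color
-----------------------------------------------
  1   | engineer | bird | Beta | milk | green
  2   | teacher | dog | Delta | tea | white
  3   | lawyer | fish | Gamma | juice | red
  4   | doctor | cat | Alpha | coffee | blue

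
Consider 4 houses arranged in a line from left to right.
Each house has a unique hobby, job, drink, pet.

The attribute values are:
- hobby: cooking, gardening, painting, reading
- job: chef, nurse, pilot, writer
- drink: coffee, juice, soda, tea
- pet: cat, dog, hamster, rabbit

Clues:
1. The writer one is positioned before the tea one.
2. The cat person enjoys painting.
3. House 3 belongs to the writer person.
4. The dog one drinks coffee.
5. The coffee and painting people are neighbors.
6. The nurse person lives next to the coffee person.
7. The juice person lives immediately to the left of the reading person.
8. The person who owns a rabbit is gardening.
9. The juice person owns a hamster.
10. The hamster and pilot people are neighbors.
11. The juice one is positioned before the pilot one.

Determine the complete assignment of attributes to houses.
Solution:

House | Hobby | Job | Drink | Pet
---------------------------------
  1   | cooking | nurse | juice | hamster
  2   | reading | pilot | coffee | dog
  3   | painting | writer | soda | cat
  4   | gardening | chef | tea | rabbit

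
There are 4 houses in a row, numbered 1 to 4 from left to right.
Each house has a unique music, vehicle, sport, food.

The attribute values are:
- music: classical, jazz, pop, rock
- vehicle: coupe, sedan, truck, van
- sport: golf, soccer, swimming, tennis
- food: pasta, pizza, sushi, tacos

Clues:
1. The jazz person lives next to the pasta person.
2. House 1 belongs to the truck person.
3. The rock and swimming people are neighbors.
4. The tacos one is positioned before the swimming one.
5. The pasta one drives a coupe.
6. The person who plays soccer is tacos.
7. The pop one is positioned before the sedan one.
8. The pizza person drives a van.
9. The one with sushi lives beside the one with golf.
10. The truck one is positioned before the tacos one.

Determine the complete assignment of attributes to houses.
Solution:

House | Music | Vehicle | Sport | Food
--------------------------------------
  1   | jazz | truck | tennis | sushi
  2   | pop | coupe | golf | pasta
  3   | rock | sedan | soccer | tacos
  4   | classical | van | swimming | pizza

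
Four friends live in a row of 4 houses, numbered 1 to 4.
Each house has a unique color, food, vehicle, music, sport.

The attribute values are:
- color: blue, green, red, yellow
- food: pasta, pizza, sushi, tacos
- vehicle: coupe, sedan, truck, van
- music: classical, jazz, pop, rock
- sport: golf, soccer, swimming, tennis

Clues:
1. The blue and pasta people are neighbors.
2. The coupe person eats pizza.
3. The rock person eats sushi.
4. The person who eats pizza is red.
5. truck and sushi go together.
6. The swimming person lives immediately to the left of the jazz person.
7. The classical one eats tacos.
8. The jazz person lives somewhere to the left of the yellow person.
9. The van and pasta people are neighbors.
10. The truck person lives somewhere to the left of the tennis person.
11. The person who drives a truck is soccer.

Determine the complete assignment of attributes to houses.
Solution:

House | Color | Food | Vehicle | Music | Sport
----------------------------------------------
  1   | blue | tacos | van | classical | swimming
  2   | green | pasta | sedan | jazz | golf
  3   | yellow | sushi | truck | rock | soccer
  4   | red | pizza | coupe | pop | tennis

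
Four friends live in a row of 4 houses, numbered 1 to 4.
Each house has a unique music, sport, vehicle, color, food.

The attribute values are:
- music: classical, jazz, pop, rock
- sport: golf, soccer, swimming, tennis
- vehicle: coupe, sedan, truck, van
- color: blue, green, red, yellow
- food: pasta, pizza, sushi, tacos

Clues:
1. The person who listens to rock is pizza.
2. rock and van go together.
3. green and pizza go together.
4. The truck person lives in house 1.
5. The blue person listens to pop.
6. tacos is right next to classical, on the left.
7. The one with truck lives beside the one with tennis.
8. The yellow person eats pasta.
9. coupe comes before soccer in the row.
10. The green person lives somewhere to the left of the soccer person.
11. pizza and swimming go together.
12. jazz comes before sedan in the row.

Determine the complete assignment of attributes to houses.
Solution:

House | Music | Sport | Vehicle | Color | Food
----------------------------------------------
  1   | jazz | golf | truck | red | tacos
  2   | classical | tennis | coupe | yellow | pasta
  3   | rock | swimming | van | green | pizza
  4   | pop | soccer | sedan | blue | sushi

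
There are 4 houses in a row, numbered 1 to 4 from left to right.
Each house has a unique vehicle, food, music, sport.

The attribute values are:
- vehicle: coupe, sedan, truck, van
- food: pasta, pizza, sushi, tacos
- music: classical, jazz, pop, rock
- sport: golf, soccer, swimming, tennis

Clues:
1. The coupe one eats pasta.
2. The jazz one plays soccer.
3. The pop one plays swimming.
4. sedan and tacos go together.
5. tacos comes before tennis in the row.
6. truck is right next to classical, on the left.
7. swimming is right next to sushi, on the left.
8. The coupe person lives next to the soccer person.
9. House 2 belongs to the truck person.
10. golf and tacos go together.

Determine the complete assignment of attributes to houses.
Solution:

House | Vehicle | Food | Music | Sport
--------------------------------------
  1   | coupe | pasta | pop | swimming
  2   | truck | sushi | jazz | soccer
  3   | sedan | tacos | classical | golf
  4   | van | pizza | rock | tennis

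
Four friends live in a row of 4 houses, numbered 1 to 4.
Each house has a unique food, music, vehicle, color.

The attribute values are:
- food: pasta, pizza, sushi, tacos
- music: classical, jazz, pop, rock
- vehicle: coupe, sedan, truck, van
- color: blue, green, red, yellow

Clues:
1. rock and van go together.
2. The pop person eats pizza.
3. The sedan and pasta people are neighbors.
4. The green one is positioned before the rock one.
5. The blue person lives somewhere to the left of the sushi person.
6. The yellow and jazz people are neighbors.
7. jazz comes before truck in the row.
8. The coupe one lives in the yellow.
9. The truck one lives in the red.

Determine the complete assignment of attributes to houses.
Solution:

House | Food | Music | Vehicle | Color
--------------------------------------
  1   | pizza | pop | coupe | yellow
  2   | tacos | jazz | sedan | green
  3   | pasta | rock | van | blue
  4   | sushi | classical | truck | red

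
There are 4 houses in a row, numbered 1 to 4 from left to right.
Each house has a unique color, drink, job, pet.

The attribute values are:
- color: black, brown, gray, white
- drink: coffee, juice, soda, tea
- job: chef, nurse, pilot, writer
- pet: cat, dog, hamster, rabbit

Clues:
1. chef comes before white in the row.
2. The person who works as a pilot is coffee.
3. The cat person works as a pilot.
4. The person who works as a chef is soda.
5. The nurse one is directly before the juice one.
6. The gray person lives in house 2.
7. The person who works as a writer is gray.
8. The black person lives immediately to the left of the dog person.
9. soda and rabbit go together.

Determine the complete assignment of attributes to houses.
Solution:

House | Color | Drink | Job | Pet
---------------------------------
  1   | black | tea | nurse | hamster
  2   | gray | juice | writer | dog
  3   | brown | soda | chef | rabbit
  4   | white | coffee | pilot | cat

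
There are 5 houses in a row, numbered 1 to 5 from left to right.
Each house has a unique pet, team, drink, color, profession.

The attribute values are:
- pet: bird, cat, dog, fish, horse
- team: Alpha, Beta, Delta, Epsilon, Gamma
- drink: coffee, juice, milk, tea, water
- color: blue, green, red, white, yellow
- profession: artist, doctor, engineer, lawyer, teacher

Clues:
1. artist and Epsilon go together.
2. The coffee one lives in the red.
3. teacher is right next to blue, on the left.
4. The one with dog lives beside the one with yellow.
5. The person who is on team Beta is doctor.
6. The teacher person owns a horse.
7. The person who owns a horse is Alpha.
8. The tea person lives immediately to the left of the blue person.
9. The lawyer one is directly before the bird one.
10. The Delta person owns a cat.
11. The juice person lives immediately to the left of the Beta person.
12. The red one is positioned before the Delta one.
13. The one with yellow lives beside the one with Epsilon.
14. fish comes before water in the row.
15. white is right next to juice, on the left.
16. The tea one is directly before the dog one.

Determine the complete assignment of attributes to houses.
Solution:

House | Pet | Team | Drink | Color | Profession
-----------------------------------------------
  1   | horse | Alpha | tea | white | teacher
  2   | dog | Gamma | juice | blue | lawyer
  3   | bird | Beta | milk | yellow | doctor
  4   | fish | Epsilon | coffee | red | artist
  5   | cat | Delta | water | green | engineer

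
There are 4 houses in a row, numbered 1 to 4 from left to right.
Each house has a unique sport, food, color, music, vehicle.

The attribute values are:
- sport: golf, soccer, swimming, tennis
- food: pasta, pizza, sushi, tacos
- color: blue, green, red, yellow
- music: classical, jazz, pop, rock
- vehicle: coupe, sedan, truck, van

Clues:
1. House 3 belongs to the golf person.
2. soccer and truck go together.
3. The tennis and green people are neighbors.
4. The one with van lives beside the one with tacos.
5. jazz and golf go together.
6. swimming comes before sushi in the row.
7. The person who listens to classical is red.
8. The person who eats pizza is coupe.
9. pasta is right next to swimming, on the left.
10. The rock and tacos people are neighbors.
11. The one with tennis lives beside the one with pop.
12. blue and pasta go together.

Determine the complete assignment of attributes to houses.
Solution:

House | Sport | Food | Color | Music | Vehicle
----------------------------------------------
  1   | tennis | pasta | blue | rock | van
  2   | swimming | tacos | green | pop | sedan
  3   | golf | pizza | yellow | jazz | coupe
  4   | soccer | sushi | red | classical | truck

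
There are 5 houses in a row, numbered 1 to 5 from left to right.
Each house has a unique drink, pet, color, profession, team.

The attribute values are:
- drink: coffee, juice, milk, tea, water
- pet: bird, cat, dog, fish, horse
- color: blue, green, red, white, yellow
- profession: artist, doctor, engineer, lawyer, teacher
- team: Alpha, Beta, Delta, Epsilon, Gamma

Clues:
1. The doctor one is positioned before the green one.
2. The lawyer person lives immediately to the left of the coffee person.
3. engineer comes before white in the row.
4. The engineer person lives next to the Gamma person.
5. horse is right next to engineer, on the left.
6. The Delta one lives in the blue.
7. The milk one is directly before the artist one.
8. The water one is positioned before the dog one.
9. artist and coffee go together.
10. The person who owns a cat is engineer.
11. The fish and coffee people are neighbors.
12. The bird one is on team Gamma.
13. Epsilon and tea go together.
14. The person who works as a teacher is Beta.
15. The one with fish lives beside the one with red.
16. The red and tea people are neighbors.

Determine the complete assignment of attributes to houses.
Solution:

House | Drink | Pet | Color | Profession | Team
-----------------------------------------------
  1   | milk | fish | blue | lawyer | Delta
  2   | coffee | horse | red | artist | Alpha
  3   | tea | cat | yellow | engineer | Epsilon
  4   | water | bird | white | doctor | Gamma
  5   | juice | dog | green | teacher | Beta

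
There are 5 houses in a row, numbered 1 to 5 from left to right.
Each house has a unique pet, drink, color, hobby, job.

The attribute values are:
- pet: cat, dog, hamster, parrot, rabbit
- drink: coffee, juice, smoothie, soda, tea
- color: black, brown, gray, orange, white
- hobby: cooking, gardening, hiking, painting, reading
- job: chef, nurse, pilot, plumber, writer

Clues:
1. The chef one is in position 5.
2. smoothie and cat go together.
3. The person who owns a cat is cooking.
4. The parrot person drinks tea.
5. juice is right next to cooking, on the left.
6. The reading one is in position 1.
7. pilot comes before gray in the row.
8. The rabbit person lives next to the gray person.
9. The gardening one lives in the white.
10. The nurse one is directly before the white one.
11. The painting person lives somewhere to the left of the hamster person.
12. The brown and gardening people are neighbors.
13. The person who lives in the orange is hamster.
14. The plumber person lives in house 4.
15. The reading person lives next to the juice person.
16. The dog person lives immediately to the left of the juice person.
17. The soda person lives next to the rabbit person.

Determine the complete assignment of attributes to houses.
Solution:

House | Pet | Drink | Color | Hobby | Job
-----------------------------------------
  1   | dog | soda | brown | reading | nurse
  2   | rabbit | juice | white | gardening | pilot
  3   | cat | smoothie | gray | cooking | writer
  4   | parrot | tea | black | painting | plumber
  5   | hamster | coffee | orange | hiking | chef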